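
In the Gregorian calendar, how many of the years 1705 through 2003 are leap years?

Multiples of 4 in [1705,2003]: 74.
Of those, multiples of 100: 3 (not leap unless ÷400).
Multiples of 400: 1.
Leap years = 74 − 3 + 1 = 72.

72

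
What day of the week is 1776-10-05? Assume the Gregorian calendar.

Doomsday rule: the anchor day for the 1700s is Sunday. For year 76: 76÷12 = 6 r 4, and 4÷4 = 1, so 6+4+1 = 11.
Sunday + 11 ≡ Thursday — that's 1776's doomsday.
In October the doomsday date is Oct 10.
Oct 5 is 5 days before Oct 10; 5 mod 7 = 5, so Thursday − 5 = Saturday.

Saturday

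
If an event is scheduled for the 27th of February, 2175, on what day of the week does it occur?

Doomsday rule: the anchor day for the 2100s is Sunday. For year 75: 75÷12 = 6 r 3, and 3÷4 = 0, so 6+3+0 = 9.
Sunday + 9 ≡ Tuesday — that's 2175's doomsday.
In February the doomsday date is Feb 28 (2175 is not a leap year).
Feb 27 is 1 day before Feb 28; 1 mod 7 = 1, so Tuesday − 1 = Monday.

Monday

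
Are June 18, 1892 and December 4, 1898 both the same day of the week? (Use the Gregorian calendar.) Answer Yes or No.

No

From Jun 18, 1892 to Dec 4, 1898 is 2360 days.
2360 mod 7 = 1, so they are different weekdays.
(Jun 18, 1892 is a Saturday; Dec 4, 1898 is a Sunday.)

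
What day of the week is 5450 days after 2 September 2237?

Wednesday

First find the weekday of Sep 2, 2237. Doomsday rule: the anchor day for the 2200s is Friday. For year 37: 37÷12 = 3 r 1, and 1÷4 = 0, so 3+1+0 = 4.
Friday + 4 ≡ Tuesday — that's 2237's doomsday.
In September the doomsday date is Sep 5.
Sep 2 is 3 days before Sep 5; 3 mod 7 = 3, so Tuesday − 3 = Saturday.
5450 mod 7 = 4, so 5450 days after a Saturday is Saturday + 4 = Wednesday.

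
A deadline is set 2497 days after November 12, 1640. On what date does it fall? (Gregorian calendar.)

September 14, 1647

+365 (one year) → Nov 12, 1641 (2132 left).
+365 (one year) → Nov 12, 1642 (1767 left).
+365 (one year) → Nov 12, 1643 (1402 left).
+366 (one year; includes Feb 29, 1644) → Nov 12, 1644 (1036 left).
+365 (one year) → Nov 12, 1645 (671 left).
+365 (one year) → Nov 12, 1646 (306 left).
Nov has 30 days: +19 → Dec 1, 1646 (287 left).
Dec has 31 days: +31 → Jan 1, 1647 (256 left).
Jan has 31 days: +31 → Feb 1, 1647 (225 left).
Feb has 28 days: +28 → Mar 1, 1647 (197 left).
Mar has 31 days: +31 → Apr 1, 1647 (166 left).
Apr has 30 days: +30 → May 1, 1647 (136 left).
May has 31 days: +31 → Jun 1, 1647 (105 left).
Jun has 30 days: +30 → Jul 1, 1647 (75 left).
Jul has 31 days: +31 → Aug 1, 1647 (44 left).
Aug has 31 days: +31 → Sep 1, 1647 (13 left).
+13 → Sep 14, 1647.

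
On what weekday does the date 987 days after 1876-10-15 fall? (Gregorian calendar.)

First find the weekday of Oct 15, 1876. Doomsday rule: the anchor day for the 1800s is Friday. For year 76: 76÷12 = 6 r 4, and 4÷4 = 1, so 6+4+1 = 11.
Friday + 11 ≡ Tuesday — that's 1876's doomsday.
In October the doomsday date is Oct 10.
Oct 15 is 5 days after Oct 10; 5 mod 7 = 5, so Tuesday + 5 = Sunday.
987 mod 7 = 0, so 987 days after a Sunday is Sunday + 0 = Sunday.

Sunday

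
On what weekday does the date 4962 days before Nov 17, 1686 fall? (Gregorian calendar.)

First find the weekday of Nov 17, 1686. Doomsday rule: the anchor day for the 1600s is Tuesday. For year 86: 86÷12 = 7 r 2, and 2÷4 = 0, so 7+2+0 = 9.
Tuesday + 9 ≡ Thursday — that's 1686's doomsday.
In November the doomsday date is Nov 7.
Nov 17 is 10 days after Nov 7; 10 mod 7 = 3, so Thursday + 3 = Sunday.
4962 mod 7 = 6, so 4962 days before a Sunday is Sunday − 6 = Monday.

Monday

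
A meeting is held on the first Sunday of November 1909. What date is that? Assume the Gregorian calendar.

November 7, 1909

November 1, 1909 is a Monday.
The first Sunday is therefore November 7 (6 days later).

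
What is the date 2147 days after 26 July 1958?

+365 (one year) → Jul 26, 1959 (1782 left).
+366 (one year; includes Feb 29, 1960) → Jul 26, 1960 (1416 left).
+365 (one year) → Jul 26, 1961 (1051 left).
+365 (one year) → Jul 26, 1962 (686 left).
+365 (one year) → Jul 26, 1963 (321 left).
Jul has 31 days: +6 → Aug 1, 1963 (315 left).
Aug has 31 days: +31 → Sep 1, 1963 (284 left).
Sep has 30 days: +30 → Oct 1, 1963 (254 left).
Oct has 31 days: +31 → Nov 1, 1963 (223 left).
Nov has 30 days: +30 → Dec 1, 1963 (193 left).
Dec has 31 days: +31 → Jan 1, 1964 (162 left).
Jan has 31 days: +31 → Feb 1, 1964 (131 left).
Feb has 29 days: +29 → Mar 1, 1964 (102 left).
Mar has 31 days: +31 → Apr 1, 1964 (71 left).
Apr has 30 days: +30 → May 1, 1964 (41 left).
May has 31 days: +31 → Jun 1, 1964 (10 left).
+10 → Jun 11, 1964.

June 11, 1964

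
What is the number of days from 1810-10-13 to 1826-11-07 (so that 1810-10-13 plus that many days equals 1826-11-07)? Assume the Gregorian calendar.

5869

Oct 13, 1810 → Oct 13, 1811: 365 days.
Oct 13, 1811 → Oct 13, 1812: 366 days (Feb 29, 1812 is in that span).
Oct 13, 1812 → Oct 13, 1813: 365 days.
Oct 13, 1813 → Oct 13, 1814: 365 days.
Oct 13, 1814 → Oct 13, 1815: 365 days.
Oct 13, 1815 → Oct 13, 1816: 366 days (Feb 29, 1816 is in that span).
Oct 13, 1816 → Oct 13, 1817: 365 days.
Oct 13, 1817 → Oct 13, 1818: 365 days.
Oct 13, 1818 → Oct 13, 1819: 365 days.
Oct 13, 1819 → Oct 13, 1820: 366 days (Feb 29, 1820 is in that span).
Oct 13, 1820 → Oct 13, 1821: 365 days.
Oct 13, 1821 → Oct 13, 1822: 365 days.
Oct 13, 1822 → Oct 13, 1823: 365 days.
Oct 13, 1823 → Oct 13, 1824: 366 days (Feb 29, 1824 is in that span).
Oct 13, 1824 → Oct 13, 1825: 365 days.
Oct 13, 1825 → Nov 13, 1825: 31 days (October has 31).
Nov 13, 1825 → Dec 13, 1825: 30 days (November has 30).
Dec 13, 1825 → Jan 13, 1826: 31 days (December has 31).
Jan 13, 1826 → Feb 13, 1826: 31 days (January has 31).
Feb 13, 1826 → Mar 13, 1826: 28 days (February has 28).
Mar 13, 1826 → Apr 13, 1826: 31 days (March has 31).
Apr 13, 1826 → May 13, 1826: 30 days (April has 30).
May 13, 1826 → Jun 13, 1826: 31 days (May has 31).
Jun 13, 1826 → Jul 13, 1826: 30 days (June has 30).
Jul 13, 1826 → Aug 13, 1826: 31 days (July has 31).
Aug 13, 1826 → Sep 13, 1826: 31 days (August has 31).
Sep 13, 1826 → Oct 13, 1826: 30 days (September has 30).
Oct 13, 1826 → Nov 7, 1826: 25 days.
Total: 5869 days.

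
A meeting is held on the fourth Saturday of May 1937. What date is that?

May 22, 1937

May 1, 1937 is a Saturday.
The first Saturday is therefore May 1 (same day).
The fourth Saturday is 1 + 3×7 = May 22.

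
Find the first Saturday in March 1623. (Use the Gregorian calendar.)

March 4, 1623

March 1, 1623 is a Wednesday.
The first Saturday is therefore March 4 (3 days later).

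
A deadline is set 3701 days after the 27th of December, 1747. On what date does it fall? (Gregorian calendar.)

+366 (one year; includes Feb 29, 1748) → Dec 27, 1748 (3335 left).
+365 (one year) → Dec 27, 1749 (2970 left).
+365 (one year) → Dec 27, 1750 (2605 left).
+365 (one year) → Dec 27, 1751 (2240 left).
+366 (one year; includes Feb 29, 1752) → Dec 27, 1752 (1874 left).
+365 (one year) → Dec 27, 1753 (1509 left).
+365 (one year) → Dec 27, 1754 (1144 left).
+365 (one year) → Dec 27, 1755 (779 left).
+366 (one year; includes Feb 29, 1756) → Dec 27, 1756 (413 left).
+365 (one year) → Dec 27, 1757 (48 left).
Dec has 31 days: +5 → Jan 1, 1758 (43 left).
Jan has 31 days: +31 → Feb 1, 1758 (12 left).
+12 → Feb 13, 1758.

February 13, 1758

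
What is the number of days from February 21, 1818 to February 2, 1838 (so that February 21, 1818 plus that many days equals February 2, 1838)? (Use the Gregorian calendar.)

Feb 21, 1818 → Feb 21, 1819: 365 days.
Feb 21, 1819 → Feb 21, 1820: 365 days.
Feb 21, 1820 → Feb 21, 1821: 366 days (Feb 29, 1820 is in that span).
Feb 21, 1821 → Feb 21, 1822: 365 days.
Feb 21, 1822 → Feb 21, 1823: 365 days.
Feb 21, 1823 → Feb 21, 1824: 365 days.
Feb 21, 1824 → Feb 21, 1825: 366 days (Feb 29, 1824 is in that span).
Feb 21, 1825 → Feb 21, 1826: 365 days.
Feb 21, 1826 → Feb 21, 1827: 365 days.
Feb 21, 1827 → Feb 21, 1828: 365 days.
Feb 21, 1828 → Feb 21, 1829: 366 days (Feb 29, 1828 is in that span).
Feb 21, 1829 → Feb 21, 1830: 365 days.
Feb 21, 1830 → Feb 21, 1831: 365 days.
Feb 21, 1831 → Feb 21, 1832: 365 days.
Feb 21, 1832 → Feb 21, 1833: 366 days (Feb 29, 1832 is in that span).
Feb 21, 1833 → Feb 21, 1834: 365 days.
Feb 21, 1834 → Feb 21, 1835: 365 days.
Feb 21, 1835 → Feb 21, 1836: 365 days.
Feb 21, 1836 → Feb 21, 1837: 366 days (Feb 29, 1836 is in that span).
Feb 21, 1837 → Mar 21, 1837: 28 days (February has 28).
Mar 21, 1837 → Apr 21, 1837: 31 days (March has 31).
Apr 21, 1837 → May 21, 1837: 30 days (April has 30).
May 21, 1837 → Jun 21, 1837: 31 days (May has 31).
Jun 21, 1837 → Jul 21, 1837: 30 days (June has 30).
Jul 21, 1837 → Aug 21, 1837: 31 days (July has 31).
Aug 21, 1837 → Sep 21, 1837: 31 days (August has 31).
Sep 21, 1837 → Oct 21, 1837: 30 days (September has 30).
Oct 21, 1837 → Nov 21, 1837: 31 days (October has 31).
Nov 21, 1837 → Dec 21, 1837: 30 days (November has 30).
Dec 21, 1837 → Jan 21, 1838: 31 days (December has 31).
Jan 21, 1838 → Feb 2, 1838: 12 days.
Total: 7286 days.

7286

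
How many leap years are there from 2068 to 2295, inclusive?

55

Multiples of 4 in [2068,2295]: 57.
Of those, multiples of 100: 2 (not leap unless ÷400).
Multiples of 400: 0.
Leap years = 57 − 2 + 0 = 55.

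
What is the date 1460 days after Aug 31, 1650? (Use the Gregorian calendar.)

+365 (one year) → Aug 31, 1651 (1095 left).
+366 (one year; includes Feb 29, 1652) → Aug 31, 1652 (729 left).
+365 (one year) → Aug 31, 1653 (364 left).
Aug has 31 days: +1 → Sep 1, 1653 (363 left).
Sep has 30 days: +30 → Oct 1, 1653 (333 left).
Oct has 31 days: +31 → Nov 1, 1653 (302 left).
Nov has 30 days: +30 → Dec 1, 1653 (272 left).
Dec has 31 days: +31 → Jan 1, 1654 (241 left).
Jan has 31 days: +31 → Feb 1, 1654 (210 left).
Feb has 28 days: +28 → Mar 1, 1654 (182 left).
Mar has 31 days: +31 → Apr 1, 1654 (151 left).
Apr has 30 days: +30 → May 1, 1654 (121 left).
May has 31 days: +31 → Jun 1, 1654 (90 left).
Jun has 30 days: +30 → Jul 1, 1654 (60 left).
Jul has 31 days: +31 → Aug 1, 1654 (29 left).
+29 → Aug 30, 1654.

August 30, 1654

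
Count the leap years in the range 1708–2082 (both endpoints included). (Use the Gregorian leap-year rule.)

Multiples of 4 in [1708,2082]: 94.
Of those, multiples of 100: 3 (not leap unless ÷400).
Multiples of 400: 1.
Leap years = 94 − 3 + 1 = 92.

92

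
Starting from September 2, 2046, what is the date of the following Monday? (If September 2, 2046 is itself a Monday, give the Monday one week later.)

September 3, 2046

Sep 2, 2046 is a Sunday.
From Sunday to the next Monday is 1 day.
Sep 2, 2046 + 1 = Sep 3, 2046.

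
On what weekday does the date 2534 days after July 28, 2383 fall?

Thursday

Jul 28, 2383 is a Thursday.
2534 mod 7 = 0, so 2534 days after a Thursday is Thursday + 0 = Thursday.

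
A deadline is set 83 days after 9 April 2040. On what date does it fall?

Apr has 30 days: +22 → May 1, 2040 (61 left).
May has 31 days: +31 → Jun 1, 2040 (30 left).
Jun has 30 days: +30 → Jul 1, 2040 (0 left).

July 1, 2040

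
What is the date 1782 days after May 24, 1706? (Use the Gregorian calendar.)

April 10, 1711

+365 (one year) → May 24, 1707 (1417 left).
+366 (one year; includes Feb 29, 1708) → May 24, 1708 (1051 left).
+365 (one year) → May 24, 1709 (686 left).
+365 (one year) → May 24, 1710 (321 left).
May has 31 days: +8 → Jun 1, 1710 (313 left).
Jun has 30 days: +30 → Jul 1, 1710 (283 left).
Jul has 31 days: +31 → Aug 1, 1710 (252 left).
Aug has 31 days: +31 → Sep 1, 1710 (221 left).
Sep has 30 days: +30 → Oct 1, 1710 (191 left).
Oct has 31 days: +31 → Nov 1, 1710 (160 left).
Nov has 30 days: +30 → Dec 1, 1710 (130 left).
Dec has 31 days: +31 → Jan 1, 1711 (99 left).
Jan has 31 days: +31 → Feb 1, 1711 (68 left).
Feb has 28 days: +28 → Mar 1, 1711 (40 left).
Mar has 31 days: +31 → Apr 1, 1711 (9 left).
+9 → Apr 10, 1711.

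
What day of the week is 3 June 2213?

Thursday

Doomsday rule: the anchor day for the 2200s is Friday. For year 13: 13÷12 = 1 r 1, and 1÷4 = 0, so 1+1+0 = 2.
Friday + 2 ≡ Sunday — that's 2213's doomsday.
In June the doomsday date is Jun 6.
Jun 3 is 3 days before Jun 6; 3 mod 7 = 3, so Sunday − 3 = Thursday.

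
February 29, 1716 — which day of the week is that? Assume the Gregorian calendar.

Saturday

Doomsday rule: the anchor day for the 1700s is Sunday. For year 16: 16÷12 = 1 r 4, and 4÷4 = 1, so 1+4+1 = 6.
Sunday + 6 ≡ Saturday — that's 1716's doomsday.
In February the doomsday date is Feb 29 (1716 is a leap year (divisible by 4)).
Feb 29 is the doomsday itself: Saturday.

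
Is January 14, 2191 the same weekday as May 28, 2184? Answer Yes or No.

Yes

From May 28, 2184 to Jan 14, 2191 is 2422 days.
2422 mod 7 = 0, so they are the same weekday.
(May 28, 2184 is a Friday; Jan 14, 2191 is a Friday.)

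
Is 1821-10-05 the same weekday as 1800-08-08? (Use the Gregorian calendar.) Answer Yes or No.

From Aug 8, 1800 to Oct 5, 1821 is 7728 days.
7728 mod 7 = 0, so they are the same weekday.
(Aug 8, 1800 is a Friday; Oct 5, 1821 is a Friday.)

Yes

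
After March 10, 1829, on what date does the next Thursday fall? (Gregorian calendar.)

Mar 10, 1829 is a Tuesday.
From Tuesday to the next Thursday is 2 days.
Mar 10, 1829 + 2 = Mar 12, 1829.

March 12, 1829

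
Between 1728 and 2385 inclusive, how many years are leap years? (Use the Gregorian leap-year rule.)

160

Multiples of 4 in [1728,2385]: 165.
Of those, multiples of 100: 6 (not leap unless ÷400).
Multiples of 400: 1.
Leap years = 165 − 6 + 1 = 160.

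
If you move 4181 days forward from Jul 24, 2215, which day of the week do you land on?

Wednesday

Jul 24, 2215 is a Monday.
4181 mod 7 = 2, so 4181 days after a Monday is Monday + 2 = Wednesday.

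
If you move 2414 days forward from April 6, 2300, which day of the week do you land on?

Thursday

Apr 6, 2300 is a Friday.
2414 mod 7 = 6, so 2414 days after a Friday is Friday + 6 = Thursday.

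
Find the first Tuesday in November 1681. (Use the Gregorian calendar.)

November 4, 1681

November 1, 1681 is a Saturday.
The first Tuesday is therefore November 4 (3 days later).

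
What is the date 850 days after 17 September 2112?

+365 (one year) → Sep 17, 2113 (485 left).
+365 (one year) → Sep 17, 2114 (120 left).
Sep has 30 days: +14 → Oct 1, 2114 (106 left).
Oct has 31 days: +31 → Nov 1, 2114 (75 left).
Nov has 30 days: +30 → Dec 1, 2114 (45 left).
Dec has 31 days: +31 → Jan 1, 2115 (14 left).
+14 → Jan 15, 2115.

January 15, 2115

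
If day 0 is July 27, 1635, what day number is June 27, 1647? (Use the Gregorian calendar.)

4353

Jul 27, 1635 → Jul 27, 1636: 366 days (Feb 29, 1636 is in that span).
Jul 27, 1636 → Jul 27, 1637: 365 days.
Jul 27, 1637 → Jul 27, 1638: 365 days.
Jul 27, 1638 → Jul 27, 1639: 365 days.
Jul 27, 1639 → Jul 27, 1640: 366 days (Feb 29, 1640 is in that span).
Jul 27, 1640 → Jul 27, 1641: 365 days.
Jul 27, 1641 → Jul 27, 1642: 365 days.
Jul 27, 1642 → Jul 27, 1643: 365 days.
Jul 27, 1643 → Jul 27, 1644: 366 days (Feb 29, 1644 is in that span).
Jul 27, 1644 → Jul 27, 1645: 365 days.
Jul 27, 1645 → Jul 27, 1646: 365 days.
Jul 27, 1646 → Aug 27, 1646: 31 days (July has 31).
Aug 27, 1646 → Sep 27, 1646: 31 days (August has 31).
Sep 27, 1646 → Oct 27, 1646: 30 days (September has 30).
Oct 27, 1646 → Nov 27, 1646: 31 days (October has 31).
Nov 27, 1646 → Dec 27, 1646: 30 days (November has 30).
Dec 27, 1646 → Jan 27, 1647: 31 days (December has 31).
Jan 27, 1647 → Feb 27, 1647: 31 days (January has 31).
Feb 27, 1647 → Mar 27, 1647: 28 days (February has 28).
Mar 27, 1647 → Apr 27, 1647: 31 days (March has 31).
Apr 27, 1647 → May 27, 1647: 30 days (April has 30).
May 27, 1647 → Jun 27, 1647: 31 days.
Total: 4353 days.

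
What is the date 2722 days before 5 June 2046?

−365 (one year) → Jun 5, 2045 (2357 left).
−365 (one year) → Jun 5, 2044 (1992 left).
−366 (one year; includes Feb 29, 2044) → Jun 5, 2043 (1626 left).
−365 (one year) → Jun 5, 2042 (1261 left).
−365 (one year) → Jun 5, 2041 (896 left).
−365 (one year) → Jun 5, 2040 (531 left).
−366 (one year; includes Feb 29, 2040) → Jun 5, 2039 (165 left).
−5 → May 31, 2039 (end of May, 31 days; 160 left).
−31 → Apr 30, 2039 (end of Apr, 30 days; 129 left).
−30 → Mar 31, 2039 (end of Mar, 31 days; 99 left).
−31 → Feb 28, 2039 (end of Feb, 28 days; 68 left).
−28 → Jan 31, 2039 (end of Jan, 31 days; 40 left).
−31 → Dec 31, 2038 (end of Dec, 31 days; 9 left).
−9 → Dec 22, 2038.

December 22, 2038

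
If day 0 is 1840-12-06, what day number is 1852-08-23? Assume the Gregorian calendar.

Dec 6, 1840 → Dec 6, 1841: 365 days.
Dec 6, 1841 → Dec 6, 1842: 365 days.
Dec 6, 1842 → Dec 6, 1843: 365 days.
Dec 6, 1843 → Dec 6, 1844: 366 days (Feb 29, 1844 is in that span).
Dec 6, 1844 → Dec 6, 1845: 365 days.
Dec 6, 1845 → Dec 6, 1846: 365 days.
Dec 6, 1846 → Dec 6, 1847: 365 days.
Dec 6, 1847 → Dec 6, 1848: 366 days (Feb 29, 1848 is in that span).
Dec 6, 1848 → Dec 6, 1849: 365 days.
Dec 6, 1849 → Dec 6, 1850: 365 days.
Dec 6, 1850 → Dec 6, 1851: 365 days.
Dec 6, 1851 → Jan 6, 1852: 31 days (December has 31).
Jan 6, 1852 → Feb 6, 1852: 31 days (January has 31).
Feb 6, 1852 → Mar 6, 1852: 29 days (February has 29).
Mar 6, 1852 → Apr 6, 1852: 31 days (March has 31).
Apr 6, 1852 → May 6, 1852: 30 days (April has 30).
May 6, 1852 → Jun 6, 1852: 31 days (May has 31).
Jun 6, 1852 → Jul 6, 1852: 30 days (June has 30).
Jul 6, 1852 → Aug 6, 1852: 31 days (July has 31).
Aug 6, 1852 → Aug 23, 1852: 17 days.
Total: 4278 days.

4278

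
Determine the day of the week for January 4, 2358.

Saturday

Doomsday rule: the anchor day for the 2300s is Wednesday. For year 58: 58÷12 = 4 r 10, and 10÷4 = 2, so 4+10+2 = 16.
Wednesday + 16 ≡ Friday — that's 2358's doomsday.
In January the doomsday date is Jan 3 (2358 is not a leap year).
Jan 4 is 1 day after Jan 3; 1 mod 7 = 1, so Friday + 1 = Saturday.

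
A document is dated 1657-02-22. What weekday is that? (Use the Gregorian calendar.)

Thursday

Doomsday rule: the anchor day for the 1600s is Tuesday. For year 57: 57÷12 = 4 r 9, and 9÷4 = 2, so 4+9+2 = 15.
Tuesday + 15 ≡ Wednesday — that's 1657's doomsday.
In February the doomsday date is Feb 28 (1657 is not a leap year).
Feb 22 is 6 days before Feb 28; 6 mod 7 = 6, so Wednesday − 6 = Thursday.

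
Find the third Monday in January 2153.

January 1, 2153 is a Monday.
The first Monday is therefore January 1 (same day).
The third Monday is 1 + 2×7 = January 15.

January 15, 2153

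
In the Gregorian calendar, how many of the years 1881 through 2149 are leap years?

65

Multiples of 4 in [1881,2149]: 67.
Of those, multiples of 100: 3 (not leap unless ÷400).
Multiples of 400: 1.
Leap years = 67 − 3 + 1 = 65.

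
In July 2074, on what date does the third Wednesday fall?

July 18, 2074

July 1, 2074 is a Sunday.
The first Wednesday is therefore July 4 (3 days later).
The third Wednesday is 4 + 2×7 = July 18.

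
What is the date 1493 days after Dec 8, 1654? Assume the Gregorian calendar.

+365 (one year) → Dec 8, 1655 (1128 left).
+366 (one year; includes Feb 29, 1656) → Dec 8, 1656 (762 left).
+365 (one year) → Dec 8, 1657 (397 left).
Dec has 31 days: +24 → Jan 1, 1658 (373 left).
Jan has 31 days: +31 → Feb 1, 1658 (342 left).
Feb has 28 days: +28 → Mar 1, 1658 (314 left).
Mar has 31 days: +31 → Apr 1, 1658 (283 left).
Apr has 30 days: +30 → May 1, 1658 (253 left).
May has 31 days: +31 → Jun 1, 1658 (222 left).
Jun has 30 days: +30 → Jul 1, 1658 (192 left).
Jul has 31 days: +31 → Aug 1, 1658 (161 left).
Aug has 31 days: +31 → Sep 1, 1658 (130 left).
Sep has 30 days: +30 → Oct 1, 1658 (100 left).
Oct has 31 days: +31 → Nov 1, 1658 (69 left).
Nov has 30 days: +30 → Dec 1, 1658 (39 left).
Dec has 31 days: +31 → Jan 1, 1659 (8 left).
+8 → Jan 9, 1659.

January 9, 1659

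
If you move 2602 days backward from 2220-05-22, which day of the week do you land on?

Wednesday

May 22, 2220 is a Monday.
2602 mod 7 = 5, so 2602 days before a Monday is Monday − 5 = Wednesday.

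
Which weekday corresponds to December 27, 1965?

Doomsday rule: the anchor day for the 1900s is Wednesday. For year 65: 65÷12 = 5 r 5, and 5÷4 = 1, so 5+5+1 = 11.
Wednesday + 11 ≡ Sunday — that's 1965's doomsday.
In December the doomsday date is Dec 12.
Dec 27 is 15 days after Dec 12; 15 mod 7 = 1, so Sunday + 1 = Monday.

Monday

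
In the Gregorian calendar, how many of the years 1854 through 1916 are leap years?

Multiples of 4 in [1854,1916]: 16.
Of those, multiples of 100: 1 (not leap unless ÷400).
Multiples of 400: 0.
Leap years = 16 − 1 + 0 = 15.

15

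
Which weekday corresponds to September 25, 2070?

January 1, 2070 is a Wednesday.
Jan 1, 2070 → Feb 1, 2070: 31 days (January has 31).
Feb 1, 2070 → Mar 1, 2070: 28 days (February has 28).
Mar 1, 2070 → Apr 1, 2070: 31 days (March has 31).
Apr 1, 2070 → May 1, 2070: 30 days (April has 30).
May 1, 2070 → Jun 1, 2070: 31 days (May has 31).
Jun 1, 2070 → Jul 1, 2070: 30 days (June has 30).
Jul 1, 2070 → Aug 1, 2070: 31 days (July has 31).
Aug 1, 2070 → Sep 1, 2070: 31 days (August has 31).
Sep 1, 2070 → Sep 25, 2070: 24 days.
Total: 267 days.
267 mod 7 = 1, so Wednesday + 1 = Thursday.

Thursday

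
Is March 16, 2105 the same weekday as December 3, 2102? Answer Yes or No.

From Dec 3, 2102 to Mar 16, 2105 is 834 days.
834 mod 7 = 1, so they are different weekdays.
(Dec 3, 2102 is a Sunday; Mar 16, 2105 is a Monday.)

No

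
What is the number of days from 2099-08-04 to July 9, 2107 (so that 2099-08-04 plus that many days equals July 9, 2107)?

Aug 4, 2099 → Aug 4, 2100: 365 days.
Aug 4, 2100 → Aug 4, 2101: 365 days.
Aug 4, 2101 → Aug 4, 2102: 365 days.
Aug 4, 2102 → Aug 4, 2103: 365 days.
Aug 4, 2103 → Aug 4, 2104: 366 days (Feb 29, 2104 is in that span).
Aug 4, 2104 → Aug 4, 2105: 365 days.
Aug 4, 2105 → Aug 4, 2106: 365 days.
Aug 4, 2106 → Sep 4, 2106: 31 days (August has 31).
Sep 4, 2106 → Oct 4, 2106: 30 days (September has 30).
Oct 4, 2106 → Nov 4, 2106: 31 days (October has 31).
Nov 4, 2106 → Dec 4, 2106: 30 days (November has 30).
Dec 4, 2106 → Jan 4, 2107: 31 days (December has 31).
Jan 4, 2107 → Feb 4, 2107: 31 days (January has 31).
Feb 4, 2107 → Mar 4, 2107: 28 days (February has 28).
Mar 4, 2107 → Apr 4, 2107: 31 days (March has 31).
Apr 4, 2107 → May 4, 2107: 30 days (April has 30).
May 4, 2107 → Jun 4, 2107: 31 days (May has 31).
Jun 4, 2107 → Jul 4, 2107: 30 days (June has 30).
Jul 4, 2107 → Jul 9, 2107: 5 days.
Total: 2895 days.

2895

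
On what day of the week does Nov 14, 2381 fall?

Saturday

Doomsday rule: the anchor day for the 2300s is Wednesday. For year 81: 81÷12 = 6 r 9, and 9÷4 = 2, so 6+9+2 = 17.
Wednesday + 17 ≡ Saturday — that's 2381's doomsday.
In November the doomsday date is Nov 7.
Nov 14 is 7 days after Nov 7; 7 mod 7 = 0, so Saturday + 0 = Saturday.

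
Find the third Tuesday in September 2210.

September 18, 2210

September 1, 2210 is a Saturday.
The first Tuesday is therefore September 4 (3 days later).
The third Tuesday is 4 + 2×7 = September 18.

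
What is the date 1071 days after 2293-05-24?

April 29, 2296

+365 (one year) → May 24, 2294 (706 left).
+365 (one year) → May 24, 2295 (341 left).
May has 31 days: +8 → Jun 1, 2295 (333 left).
Jun has 30 days: +30 → Jul 1, 2295 (303 left).
Jul has 31 days: +31 → Aug 1, 2295 (272 left).
Aug has 31 days: +31 → Sep 1, 2295 (241 left).
Sep has 30 days: +30 → Oct 1, 2295 (211 left).
Oct has 31 days: +31 → Nov 1, 2295 (180 left).
Nov has 30 days: +30 → Dec 1, 2295 (150 left).
Dec has 31 days: +31 → Jan 1, 2296 (119 left).
Jan has 31 days: +31 → Feb 1, 2296 (88 left).
Feb has 29 days: +29 → Mar 1, 2296 (59 left).
Mar has 31 days: +31 → Apr 1, 2296 (28 left).
+28 → Apr 29, 2296.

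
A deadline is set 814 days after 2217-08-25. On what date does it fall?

+365 (one year) → Aug 25, 2218 (449 left).
+365 (one year) → Aug 25, 2219 (84 left).
Aug has 31 days: +7 → Sep 1, 2219 (77 left).
Sep has 30 days: +30 → Oct 1, 2219 (47 left).
Oct has 31 days: +31 → Nov 1, 2219 (16 left).
+16 → Nov 17, 2219.

November 17, 2219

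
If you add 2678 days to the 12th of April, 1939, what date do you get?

+366 (one year; includes Feb 29, 1940) → Apr 12, 1940 (2312 left).
+365 (one year) → Apr 12, 1941 (1947 left).
+365 (one year) → Apr 12, 1942 (1582 left).
+365 (one year) → Apr 12, 1943 (1217 left).
+366 (one year; includes Feb 29, 1944) → Apr 12, 1944 (851 left).
+365 (one year) → Apr 12, 1945 (486 left).
+365 (one year) → Apr 12, 1946 (121 left).
Apr has 30 days: +19 → May 1, 1946 (102 left).
May has 31 days: +31 → Jun 1, 1946 (71 left).
Jun has 30 days: +30 → Jul 1, 1946 (41 left).
Jul has 31 days: +31 → Aug 1, 1946 (10 left).
+10 → Aug 11, 1946.

August 11, 1946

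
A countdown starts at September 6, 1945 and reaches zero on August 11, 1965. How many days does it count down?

7279

Sep 6, 1945 → Sep 6, 1946: 365 days.
Sep 6, 1946 → Sep 6, 1947: 365 days.
Sep 6, 1947 → Sep 6, 1948: 366 days (Feb 29, 1948 is in that span).
Sep 6, 1948 → Sep 6, 1949: 365 days.
Sep 6, 1949 → Sep 6, 1950: 365 days.
Sep 6, 1950 → Sep 6, 1951: 365 days.
Sep 6, 1951 → Sep 6, 1952: 366 days (Feb 29, 1952 is in that span).
Sep 6, 1952 → Sep 6, 1953: 365 days.
Sep 6, 1953 → Sep 6, 1954: 365 days.
Sep 6, 1954 → Sep 6, 1955: 365 days.
Sep 6, 1955 → Sep 6, 1956: 366 days (Feb 29, 1956 is in that span).
Sep 6, 1956 → Sep 6, 1957: 365 days.
Sep 6, 1957 → Sep 6, 1958: 365 days.
Sep 6, 1958 → Sep 6, 1959: 365 days.
Sep 6, 1959 → Sep 6, 1960: 366 days (Feb 29, 1960 is in that span).
Sep 6, 1960 → Sep 6, 1961: 365 days.
Sep 6, 1961 → Sep 6, 1962: 365 days.
Sep 6, 1962 → Sep 6, 1963: 365 days.
Sep 6, 1963 → Sep 6, 1964: 366 days (Feb 29, 1964 is in that span).
Sep 6, 1964 → Oct 6, 1964: 30 days (September has 30).
Oct 6, 1964 → Nov 6, 1964: 31 days (October has 31).
Nov 6, 1964 → Dec 6, 1964: 30 days (November has 30).
Dec 6, 1964 → Jan 6, 1965: 31 days (December has 31).
Jan 6, 1965 → Feb 6, 1965: 31 days (January has 31).
Feb 6, 1965 → Mar 6, 1965: 28 days (February has 28).
Mar 6, 1965 → Apr 6, 1965: 31 days (March has 31).
Apr 6, 1965 → May 6, 1965: 30 days (April has 30).
May 6, 1965 → Jun 6, 1965: 31 days (May has 31).
Jun 6, 1965 → Jul 6, 1965: 30 days (June has 30).
Jul 6, 1965 → Aug 6, 1965: 31 days (July has 31).
Aug 6, 1965 → Aug 11, 1965: 5 days.
Total: 7279 days.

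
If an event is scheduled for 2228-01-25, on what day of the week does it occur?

Friday

Doomsday rule: the anchor day for the 2200s is Friday. For year 28: 28÷12 = 2 r 4, and 4÷4 = 1, so 2+4+1 = 7.
Friday + 7 ≡ Friday — that's 2228's doomsday.
In January the doomsday date is Jan 4 (2228 is a leap year (divisible by 4)).
Jan 25 is 21 days after Jan 4; 21 mod 7 = 0, so Friday + 0 = Friday.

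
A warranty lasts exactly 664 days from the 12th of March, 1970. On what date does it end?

+365 (one year) → Mar 12, 1971 (299 left).
Mar has 31 days: +20 → Apr 1, 1971 (279 left).
Apr has 30 days: +30 → May 1, 1971 (249 left).
May has 31 days: +31 → Jun 1, 1971 (218 left).
Jun has 30 days: +30 → Jul 1, 1971 (188 left).
Jul has 31 days: +31 → Aug 1, 1971 (157 left).
Aug has 31 days: +31 → Sep 1, 1971 (126 left).
Sep has 30 days: +30 → Oct 1, 1971 (96 left).
Oct has 31 days: +31 → Nov 1, 1971 (65 left).
Nov has 30 days: +30 → Dec 1, 1971 (35 left).
Dec has 31 days: +31 → Jan 1, 1972 (4 left).
+4 → Jan 5, 1972.

January 5, 1972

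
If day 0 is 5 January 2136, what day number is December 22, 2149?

5100

Jan 5, 2136 → Jan 5, 2137: 366 days (Feb 29, 2136 is in that span).
Jan 5, 2137 → Jan 5, 2138: 365 days.
Jan 5, 2138 → Jan 5, 2139: 365 days.
Jan 5, 2139 → Jan 5, 2140: 365 days.
Jan 5, 2140 → Jan 5, 2141: 366 days (Feb 29, 2140 is in that span).
Jan 5, 2141 → Jan 5, 2142: 365 days.
Jan 5, 2142 → Jan 5, 2143: 365 days.
Jan 5, 2143 → Jan 5, 2144: 365 days.
Jan 5, 2144 → Jan 5, 2145: 366 days (Feb 29, 2144 is in that span).
Jan 5, 2145 → Jan 5, 2146: 365 days.
Jan 5, 2146 → Jan 5, 2147: 365 days.
Jan 5, 2147 → Jan 5, 2148: 365 days.
Jan 5, 2148 → Jan 5, 2149: 366 days (Feb 29, 2148 is in that span).
Jan 5, 2149 → Feb 5, 2149: 31 days (January has 31).
Feb 5, 2149 → Mar 5, 2149: 28 days (February has 28).
Mar 5, 2149 → Apr 5, 2149: 31 days (March has 31).
Apr 5, 2149 → May 5, 2149: 30 days (April has 30).
May 5, 2149 → Jun 5, 2149: 31 days (May has 31).
Jun 5, 2149 → Jul 5, 2149: 30 days (June has 30).
Jul 5, 2149 → Aug 5, 2149: 31 days (July has 31).
Aug 5, 2149 → Sep 5, 2149: 31 days (August has 31).
Sep 5, 2149 → Oct 5, 2149: 30 days (September has 30).
Oct 5, 2149 → Nov 5, 2149: 31 days (October has 31).
Nov 5, 2149 → Dec 5, 2149: 30 days (November has 30).
Dec 5, 2149 → Dec 22, 2149: 17 days.
Total: 5100 days.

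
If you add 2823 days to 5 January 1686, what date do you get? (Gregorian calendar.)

+365 (one year) → Jan 5, 1687 (2458 left).
+365 (one year) → Jan 5, 1688 (2093 left).
+366 (one year; includes Feb 29, 1688) → Jan 5, 1689 (1727 left).
+365 (one year) → Jan 5, 1690 (1362 left).
+365 (one year) → Jan 5, 1691 (997 left).
+365 (one year) → Jan 5, 1692 (632 left).
+366 (one year; includes Feb 29, 1692) → Jan 5, 1693 (266 left).
Jan has 31 days: +27 → Feb 1, 1693 (239 left).
Feb has 28 days: +28 → Mar 1, 1693 (211 left).
Mar has 31 days: +31 → Apr 1, 1693 (180 left).
Apr has 30 days: +30 → May 1, 1693 (150 left).
May has 31 days: +31 → Jun 1, 1693 (119 left).
Jun has 30 days: +30 → Jul 1, 1693 (89 left).
Jul has 31 days: +31 → Aug 1, 1693 (58 left).
Aug has 31 days: +31 → Sep 1, 1693 (27 left).
+27 → Sep 28, 1693.

September 28, 1693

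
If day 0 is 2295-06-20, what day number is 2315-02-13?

Jun 20, 2295 → Jun 20, 2296: 366 days (Feb 29, 2296 is in that span).
Jun 20, 2296 → Jun 20, 2297: 365 days.
Jun 20, 2297 → Jun 20, 2298: 365 days.
Jun 20, 2298 → Jun 20, 2299: 365 days.
Jun 20, 2299 → Jun 20, 2300: 365 days.
Jun 20, 2300 → Jun 20, 2301: 365 days.
Jun 20, 2301 → Jun 20, 2302: 365 days.
Jun 20, 2302 → Jun 20, 2303: 365 days.
Jun 20, 2303 → Jun 20, 2304: 366 days (Feb 29, 2304 is in that span).
Jun 20, 2304 → Jun 20, 2305: 365 days.
Jun 20, 2305 → Jun 20, 2306: 365 days.
Jun 20, 2306 → Jun 20, 2307: 365 days.
Jun 20, 2307 → Jun 20, 2308: 366 days (Feb 29, 2308 is in that span).
Jun 20, 2308 → Jun 20, 2309: 365 days.
Jun 20, 2309 → Jun 20, 2310: 365 days.
Jun 20, 2310 → Jun 20, 2311: 365 days.
Jun 20, 2311 → Jun 20, 2312: 366 days (Feb 29, 2312 is in that span).
Jun 20, 2312 → Jun 20, 2313: 365 days.
Jun 20, 2313 → Jun 20, 2314: 365 days.
Jun 20, 2314 → Jul 20, 2314: 30 days (June has 30).
Jul 20, 2314 → Aug 20, 2314: 31 days (July has 31).
Aug 20, 2314 → Sep 20, 2314: 31 days (August has 31).
Sep 20, 2314 → Oct 20, 2314: 30 days (September has 30).
Oct 20, 2314 → Nov 20, 2314: 31 days (October has 31).
Nov 20, 2314 → Dec 20, 2314: 30 days (November has 30).
Dec 20, 2314 → Jan 20, 2315: 31 days (December has 31).
Jan 20, 2315 → Feb 13, 2315: 24 days.
Total: 7177 days.

7177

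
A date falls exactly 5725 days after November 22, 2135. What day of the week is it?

First find the weekday of Nov 22, 2135. Doomsday rule: the anchor day for the 2100s is Sunday. For year 35: 35÷12 = 2 r 11, and 11÷4 = 2, so 2+11+2 = 15.
Sunday + 15 ≡ Monday — that's 2135's doomsday.
In November the doomsday date is Nov 7.
Nov 22 is 15 days after Nov 7; 15 mod 7 = 1, so Monday + 1 = Tuesday.
5725 mod 7 = 6, so 5725 days after a Tuesday is Tuesday + 6 = Monday.

Monday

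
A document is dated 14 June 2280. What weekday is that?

Doomsday rule: the anchor day for the 2200s is Friday. For year 80: 80÷12 = 6 r 8, and 8÷4 = 2, so 6+8+2 = 16.
Friday + 16 ≡ Sunday — that's 2280's doomsday.
In June the doomsday date is Jun 6.
Jun 14 is 8 days after Jun 6; 8 mod 7 = 1, so Sunday + 1 = Monday.

Monday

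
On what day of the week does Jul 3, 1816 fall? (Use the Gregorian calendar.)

Wednesday

Doomsday rule: the anchor day for the 1800s is Friday. For year 16: 16÷12 = 1 r 4, and 4÷4 = 1, so 1+4+1 = 6.
Friday + 6 ≡ Thursday — that's 1816's doomsday.
In July the doomsday date is Jul 11.
Jul 3 is 8 days before Jul 11; 8 mod 7 = 1, so Thursday − 1 = Wednesday.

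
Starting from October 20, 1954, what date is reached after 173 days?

April 11, 1955

Oct has 31 days: +12 → Nov 1, 1954 (161 left).
Nov has 30 days: +30 → Dec 1, 1954 (131 left).
Dec has 31 days: +31 → Jan 1, 1955 (100 left).
Jan has 31 days: +31 → Feb 1, 1955 (69 left).
Feb has 28 days: +28 → Mar 1, 1955 (41 left).
Mar has 31 days: +31 → Apr 1, 1955 (10 left).
+10 → Apr 11, 1955.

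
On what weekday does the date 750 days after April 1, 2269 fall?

Friday

First find the weekday of Apr 1, 2269. Doomsday rule: the anchor day for the 2200s is Friday. For year 69: 69÷12 = 5 r 9, and 9÷4 = 2, so 5+9+2 = 16.
Friday + 16 ≡ Sunday — that's 2269's doomsday.
In April the doomsday date is Apr 4.
Apr 1 is 3 days before Apr 4; 3 mod 7 = 3, so Sunday − 3 = Thursday.
750 mod 7 = 1, so 750 days after a Thursday is Thursday + 1 = Friday.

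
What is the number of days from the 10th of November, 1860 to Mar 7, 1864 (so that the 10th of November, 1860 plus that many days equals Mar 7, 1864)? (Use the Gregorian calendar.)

Nov 10, 1860 → Nov 10, 1861: 365 days.
Nov 10, 1861 → Nov 10, 1862: 365 days.
Nov 10, 1862 → Nov 10, 1863: 365 days.
Nov 10, 1863 → Dec 10, 1863: 30 days (November has 30).
Dec 10, 1863 → Jan 10, 1864: 31 days (December has 31).
Jan 10, 1864 → Feb 10, 1864: 31 days (January has 31).
Feb 10, 1864 → Mar 7, 1864: 26 days.
Total: 1213 days.

1213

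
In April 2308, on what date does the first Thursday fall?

April 1, 2308 is a Wednesday.
The first Thursday is therefore April 2 (1 days later).

April 2, 2308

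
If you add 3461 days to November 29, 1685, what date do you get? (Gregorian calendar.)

May 22, 1695

+365 (one year) → Nov 29, 1686 (3096 left).
+365 (one year) → Nov 29, 1687 (2731 left).
+366 (one year; includes Feb 29, 1688) → Nov 29, 1688 (2365 left).
+365 (one year) → Nov 29, 1689 (2000 left).
+365 (one year) → Nov 29, 1690 (1635 left).
+365 (one year) → Nov 29, 1691 (1270 left).
+366 (one year; includes Feb 29, 1692) → Nov 29, 1692 (904 left).
+365 (one year) → Nov 29, 1693 (539 left).
+365 (one year) → Nov 29, 1694 (174 left).
Nov has 30 days: +2 → Dec 1, 1694 (172 left).
Dec has 31 days: +31 → Jan 1, 1695 (141 left).
Jan has 31 days: +31 → Feb 1, 1695 (110 left).
Feb has 28 days: +28 → Mar 1, 1695 (82 left).
Mar has 31 days: +31 → Apr 1, 1695 (51 left).
Apr has 30 days: +30 → May 1, 1695 (21 left).
+21 → May 22, 1695.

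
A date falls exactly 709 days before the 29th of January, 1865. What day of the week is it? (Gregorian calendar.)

First find the weekday of Jan 29, 1865. Doomsday rule: the anchor day for the 1800s is Friday. For year 65: 65÷12 = 5 r 5, and 5÷4 = 1, so 5+5+1 = 11.
Friday + 11 ≡ Tuesday — that's 1865's doomsday.
In January the doomsday date is Jan 3 (1865 is not a leap year).
Jan 29 is 26 days after Jan 3; 26 mod 7 = 5, so Tuesday + 5 = Sunday.
709 mod 7 = 2, so 709 days before a Sunday is Sunday − 2 = Friday.

Friday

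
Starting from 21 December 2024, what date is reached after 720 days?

+365 (one year) → Dec 21, 2025 (355 left).
Dec has 31 days: +11 → Jan 1, 2026 (344 left).
Jan has 31 days: +31 → Feb 1, 2026 (313 left).
Feb has 28 days: +28 → Mar 1, 2026 (285 left).
Mar has 31 days: +31 → Apr 1, 2026 (254 left).
Apr has 30 days: +30 → May 1, 2026 (224 left).
May has 31 days: +31 → Jun 1, 2026 (193 left).
Jun has 30 days: +30 → Jul 1, 2026 (163 left).
Jul has 31 days: +31 → Aug 1, 2026 (132 left).
Aug has 31 days: +31 → Sep 1, 2026 (101 left).
Sep has 30 days: +30 → Oct 1, 2026 (71 left).
Oct has 31 days: +31 → Nov 1, 2026 (40 left).
Nov has 30 days: +30 → Dec 1, 2026 (10 left).
+10 → Dec 11, 2026.

December 11, 2026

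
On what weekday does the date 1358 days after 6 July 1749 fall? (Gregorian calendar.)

Sunday

First find the weekday of Jul 6, 1749. Doomsday rule: the anchor day for the 1700s is Sunday. For year 49: 49÷12 = 4 r 1, and 1÷4 = 0, so 4+1+0 = 5.
Sunday + 5 ≡ Friday — that's 1749's doomsday.
In July the doomsday date is Jul 11.
Jul 6 is 5 days before Jul 11; 5 mod 7 = 5, so Friday − 5 = Sunday.
1358 mod 7 = 0, so 1358 days after a Sunday is Sunday + 0 = Sunday.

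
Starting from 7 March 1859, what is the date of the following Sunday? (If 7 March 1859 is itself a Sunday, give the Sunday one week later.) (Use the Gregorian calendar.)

March 13, 1859

Mar 7, 1859 is a Monday.
From Monday to the next Sunday is 6 days.
Mar 7, 1859 + 6 = Mar 13, 1859.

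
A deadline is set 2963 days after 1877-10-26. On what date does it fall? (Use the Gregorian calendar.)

December 6, 1885

+365 (one year) → Oct 26, 1878 (2598 left).
+365 (one year) → Oct 26, 1879 (2233 left).
+366 (one year; includes Feb 29, 1880) → Oct 26, 1880 (1867 left).
+365 (one year) → Oct 26, 1881 (1502 left).
+365 (one year) → Oct 26, 1882 (1137 left).
+365 (one year) → Oct 26, 1883 (772 left).
+366 (one year; includes Feb 29, 1884) → Oct 26, 1884 (406 left).
+365 (one year) → Oct 26, 1885 (41 left).
Oct has 31 days: +6 → Nov 1, 1885 (35 left).
Nov has 30 days: +30 → Dec 1, 1885 (5 left).
+5 → Dec 6, 1885.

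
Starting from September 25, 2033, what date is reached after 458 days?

December 27, 2034

+365 (one year) → Sep 25, 2034 (93 left).
Sep has 30 days: +6 → Oct 1, 2034 (87 left).
Oct has 31 days: +31 → Nov 1, 2034 (56 left).
Nov has 30 days: +30 → Dec 1, 2034 (26 left).
+26 → Dec 27, 2034.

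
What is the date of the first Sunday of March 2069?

March 3, 2069

March 1, 2069 is a Friday.
The first Sunday is therefore March 3 (2 days later).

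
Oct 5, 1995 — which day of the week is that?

Doomsday rule: the anchor day for the 1900s is Wednesday. For year 95: 95÷12 = 7 r 11, and 11÷4 = 2, so 7+11+2 = 20.
Wednesday + 20 ≡ Tuesday — that's 1995's doomsday.
In October the doomsday date is Oct 10.
Oct 5 is 5 days before Oct 10; 5 mod 7 = 5, so Tuesday − 5 = Thursday.

Thursday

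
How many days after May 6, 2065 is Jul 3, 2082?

6267

May 6, 2065 → May 6, 2066: 365 days.
May 6, 2066 → May 6, 2067: 365 days.
May 6, 2067 → May 6, 2068: 366 days (Feb 29, 2068 is in that span).
May 6, 2068 → May 6, 2069: 365 days.
May 6, 2069 → May 6, 2070: 365 days.
May 6, 2070 → May 6, 2071: 365 days.
May 6, 2071 → May 6, 2072: 366 days (Feb 29, 2072 is in that span).
May 6, 2072 → May 6, 2073: 365 days.
May 6, 2073 → May 6, 2074: 365 days.
May 6, 2074 → May 6, 2075: 365 days.
May 6, 2075 → May 6, 2076: 366 days (Feb 29, 2076 is in that span).
May 6, 2076 → May 6, 2077: 365 days.
May 6, 2077 → May 6, 2078: 365 days.
May 6, 2078 → May 6, 2079: 365 days.
May 6, 2079 → May 6, 2080: 366 days (Feb 29, 2080 is in that span).
May 6, 2080 → May 6, 2081: 365 days.
May 6, 2081 → May 6, 2082: 365 days.
May 6, 2082 → Jun 6, 2082: 31 days (May has 31).
Jun 6, 2082 → Jul 3, 2082: 27 days.
Total: 6267 days.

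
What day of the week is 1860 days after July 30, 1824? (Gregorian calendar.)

Wednesday

Jul 30, 1824 is a Friday.
1860 mod 7 = 5, so 1860 days after a Friday is Friday + 5 = Wednesday.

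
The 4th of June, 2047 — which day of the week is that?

Doomsday rule: the anchor day for the 2000s is Tuesday. For year 47: 47÷12 = 3 r 11, and 11÷4 = 2, so 3+11+2 = 16.
Tuesday + 16 ≡ Thursday — that's 2047's doomsday.
In June the doomsday date is Jun 6.
Jun 4 is 2 days before Jun 6; 2 mod 7 = 2, so Thursday − 2 = Tuesday.

Tuesday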